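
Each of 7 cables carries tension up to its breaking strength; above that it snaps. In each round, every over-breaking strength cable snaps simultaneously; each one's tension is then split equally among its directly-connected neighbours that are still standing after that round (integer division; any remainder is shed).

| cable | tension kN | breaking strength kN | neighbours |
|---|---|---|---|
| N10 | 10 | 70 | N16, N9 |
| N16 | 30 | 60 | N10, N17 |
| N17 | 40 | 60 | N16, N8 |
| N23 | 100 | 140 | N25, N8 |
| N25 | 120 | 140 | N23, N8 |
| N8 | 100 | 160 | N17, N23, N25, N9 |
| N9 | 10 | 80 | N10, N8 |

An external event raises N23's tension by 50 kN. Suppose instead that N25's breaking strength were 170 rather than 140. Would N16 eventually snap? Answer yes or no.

yes

With N25's breaking strength at 170:
Round 1 — N23 at 150 > 140. N23 snaps.
  N23 sheds 150 kN to N25, N8: 75 each.
    N25: 120+75 = 195 > 170
    N8: 100+75 = 175 > 160
Round 2 — N25, N8 snap.
  N25 sheds 195 kN: no online neighbours, lost.
  N8 sheds 175 kN to N17, N9: 87 each (1 lost).
    N17: 40+87 = 127 > 60
    N9: 10+87 = 97 > 80
Round 3 — N17, N9 snap.
  N17 sheds 127 kN to N16: 127 each.
    N16: 30+127 = 157 > 60
  N9 sheds 97 kN to N10: 97 each.
    N10: 10+97 = 107 > 70
Round 4 — N10, N16 snap.
  N10 sheds 107 kN: no online neighbours, lost.
  N16 sheds 157 kN: no online neighbours, lost.
No further breaks.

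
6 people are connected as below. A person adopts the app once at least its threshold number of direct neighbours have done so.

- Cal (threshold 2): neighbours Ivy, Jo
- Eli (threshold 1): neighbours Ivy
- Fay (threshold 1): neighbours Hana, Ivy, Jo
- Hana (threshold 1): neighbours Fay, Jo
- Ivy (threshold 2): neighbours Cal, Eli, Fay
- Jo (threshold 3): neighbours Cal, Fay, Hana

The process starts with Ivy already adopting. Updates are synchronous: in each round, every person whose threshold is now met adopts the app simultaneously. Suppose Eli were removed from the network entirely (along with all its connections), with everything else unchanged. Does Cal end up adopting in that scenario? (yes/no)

With Eli removed:
Round 1 — Ivy adopts the app (initial).
Round 2 — checking thresholds:
  Cal: 1 of 2 neighbours < 2, not yet.
  Fay: 1 of 3 neighbours ≥ 1, adopts the app.
Round 3 — checking thresholds:
  Cal: 1 of 2 neighbours < 2, not yet.
  Hana: 1 of 2 neighbours ≥ 1, adopts the app.
  Jo: 1 of 3 neighbours < 3, not yet.
Round 4 — no new adoptions; cascade stops.

no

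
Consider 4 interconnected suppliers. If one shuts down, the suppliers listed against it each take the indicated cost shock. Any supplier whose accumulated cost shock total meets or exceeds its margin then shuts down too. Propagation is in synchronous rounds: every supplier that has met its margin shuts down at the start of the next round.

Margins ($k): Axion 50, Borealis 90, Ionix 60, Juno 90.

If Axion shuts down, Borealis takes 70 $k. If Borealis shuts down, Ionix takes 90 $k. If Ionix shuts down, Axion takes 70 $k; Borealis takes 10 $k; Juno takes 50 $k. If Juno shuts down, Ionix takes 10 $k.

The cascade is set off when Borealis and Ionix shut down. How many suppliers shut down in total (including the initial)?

Round 1 — Borealis, Ionix shut down (initial).
  Axion: +70 → 70 ≥ 50
  Juno: +50 → 50 < 90
Round 2 — Axion shuts down.
No further shutdowns.

3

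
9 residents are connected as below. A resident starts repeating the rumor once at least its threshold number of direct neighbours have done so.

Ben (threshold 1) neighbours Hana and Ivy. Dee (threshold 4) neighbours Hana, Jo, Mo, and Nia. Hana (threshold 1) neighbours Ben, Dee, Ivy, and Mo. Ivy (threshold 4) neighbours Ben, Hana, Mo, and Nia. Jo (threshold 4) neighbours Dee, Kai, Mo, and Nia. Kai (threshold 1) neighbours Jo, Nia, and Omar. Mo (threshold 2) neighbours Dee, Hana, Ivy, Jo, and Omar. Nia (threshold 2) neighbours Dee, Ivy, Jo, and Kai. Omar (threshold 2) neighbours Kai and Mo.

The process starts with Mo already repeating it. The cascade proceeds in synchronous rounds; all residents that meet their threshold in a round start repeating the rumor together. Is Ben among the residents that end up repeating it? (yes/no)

Round 1 — Mo starts repeating the rumor (initial).
Round 2 — checking thresholds:
  Dee: 1 of 4 neighbours < 4, below threshold.
  Hana: 1 of 4 neighbours ≥ 1, starts repeating the rumor.
  Ivy: 1 of 4 neighbours < 4, below threshold.
  Jo: 1 of 4 neighbours < 4, below threshold.
  Omar: 1 of 2 neighbours < 2, below threshold.
Round 3 — checking thresholds:
  Ben: 1 of 2 neighbours ≥ 1, starts repeating the rumor.
  Dee: 2 of 4 neighbours < 4, below threshold.
  Ivy: 2 of 4 neighbours < 4, below threshold.
  Jo: 1 of 4 neighbours < 4, below threshold.
  Omar: 1 of 2 neighbours < 2, below threshold.
Round 4 — no new spreads; cascade stops.

yes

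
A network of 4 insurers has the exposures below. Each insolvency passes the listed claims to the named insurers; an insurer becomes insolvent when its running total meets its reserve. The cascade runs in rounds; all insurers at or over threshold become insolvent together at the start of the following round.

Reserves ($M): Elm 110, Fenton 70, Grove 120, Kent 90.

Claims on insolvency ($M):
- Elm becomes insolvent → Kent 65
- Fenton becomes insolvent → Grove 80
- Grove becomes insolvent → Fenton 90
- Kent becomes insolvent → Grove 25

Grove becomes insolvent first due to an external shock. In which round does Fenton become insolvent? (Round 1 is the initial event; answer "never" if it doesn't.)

Round 1 — Grove becomes insolvent (initial).
  Fenton: +90 → 90 ≥ 70
Round 2 — Fenton becomes insolvent.
No further insolvencies.

2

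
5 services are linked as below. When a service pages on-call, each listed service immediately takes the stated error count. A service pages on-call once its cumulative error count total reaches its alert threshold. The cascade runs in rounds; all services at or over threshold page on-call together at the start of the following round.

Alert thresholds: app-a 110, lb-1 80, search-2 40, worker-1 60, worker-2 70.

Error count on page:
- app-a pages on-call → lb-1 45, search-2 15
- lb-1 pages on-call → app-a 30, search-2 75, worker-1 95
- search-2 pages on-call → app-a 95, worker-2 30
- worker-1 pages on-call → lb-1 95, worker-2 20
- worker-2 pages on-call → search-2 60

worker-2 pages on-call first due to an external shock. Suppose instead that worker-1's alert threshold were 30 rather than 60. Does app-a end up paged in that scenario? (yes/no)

With worker-1's alert threshold at 30:
Round 1 — worker-2 pages on-call (initial).
  search-2: +60 → 60 ≥ 40
Round 2 — search-2 pages on-call.
  app-a: +95 → 95 < 110
No further pages.

no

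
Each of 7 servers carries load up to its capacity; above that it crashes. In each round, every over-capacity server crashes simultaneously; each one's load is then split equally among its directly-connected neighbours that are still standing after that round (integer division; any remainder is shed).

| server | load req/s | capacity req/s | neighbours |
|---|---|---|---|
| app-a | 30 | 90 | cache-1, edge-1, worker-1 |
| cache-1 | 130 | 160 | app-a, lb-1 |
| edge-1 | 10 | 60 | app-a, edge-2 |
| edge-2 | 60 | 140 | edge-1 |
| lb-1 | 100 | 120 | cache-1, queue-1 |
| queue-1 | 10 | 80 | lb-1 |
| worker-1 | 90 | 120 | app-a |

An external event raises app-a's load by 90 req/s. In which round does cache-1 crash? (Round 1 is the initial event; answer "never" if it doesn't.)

Round 1 — app-a at 120 > 90. app-a crashes.
  app-a sheds 120 req/s to cache-1, edge-1, worker-1: 40 each.
    cache-1: 130+40 = 170 > 160
    edge-1: 10+40 = 50 ≤ 60
    worker-1: 90+40 = 130 > 120
Round 2 — cache-1, worker-1 crash.
  cache-1 sheds 170 req/s to lb-1: 170 each.
    lb-1: 100+170 = 270 > 120
  worker-1 sheds 130 req/s: no online neighbours, lost.
Round 3 — lb-1 crashes.
  lb-1 sheds 270 req/s to queue-1: 270 each.
    queue-1: 10+270 = 280 > 80
Round 4 — queue-1 crashes.
  queue-1 sheds 280 req/s: no online neighbours, lost.
No further crashes.

2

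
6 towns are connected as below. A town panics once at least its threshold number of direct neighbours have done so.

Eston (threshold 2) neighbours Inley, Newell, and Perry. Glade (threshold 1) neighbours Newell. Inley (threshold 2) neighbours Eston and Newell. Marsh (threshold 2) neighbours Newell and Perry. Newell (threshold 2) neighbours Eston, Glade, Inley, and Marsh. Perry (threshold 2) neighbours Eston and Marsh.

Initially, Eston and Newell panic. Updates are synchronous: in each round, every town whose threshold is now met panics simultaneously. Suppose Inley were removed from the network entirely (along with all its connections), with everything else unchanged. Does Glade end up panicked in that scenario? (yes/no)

With Inley removed:
Round 1 — Eston, Newell panic (initial).
Round 2 — checking thresholds:
  Glade: 1 of 1 neighbours ≥ 1, panics.
  Marsh: 1 of 2 neighbours < 2, not yet.
  Perry: 1 of 2 neighbours < 2, not yet.
Round 3 — no new panics; cascade stops.

yes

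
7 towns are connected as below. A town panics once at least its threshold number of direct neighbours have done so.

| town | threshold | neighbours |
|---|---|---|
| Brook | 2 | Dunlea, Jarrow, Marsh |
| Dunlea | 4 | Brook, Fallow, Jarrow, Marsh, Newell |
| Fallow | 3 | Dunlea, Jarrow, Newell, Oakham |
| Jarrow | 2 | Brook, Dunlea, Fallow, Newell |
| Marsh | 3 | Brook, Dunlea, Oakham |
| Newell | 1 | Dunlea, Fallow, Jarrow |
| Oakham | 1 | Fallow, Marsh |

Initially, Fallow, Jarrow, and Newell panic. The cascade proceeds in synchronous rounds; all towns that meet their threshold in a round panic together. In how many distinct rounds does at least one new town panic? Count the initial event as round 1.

Round 1 — Fallow, Jarrow, Newell panic (initial).
Round 2 — checking thresholds:
  Brook: 1 of 3 neighbours < 2, holds.
  Dunlea: 3 of 5 neighbours < 4, holds.
  Oakham: 1 of 2 neighbours ≥ 1, panics.
Round 3 — no new panics; cascade stops.

2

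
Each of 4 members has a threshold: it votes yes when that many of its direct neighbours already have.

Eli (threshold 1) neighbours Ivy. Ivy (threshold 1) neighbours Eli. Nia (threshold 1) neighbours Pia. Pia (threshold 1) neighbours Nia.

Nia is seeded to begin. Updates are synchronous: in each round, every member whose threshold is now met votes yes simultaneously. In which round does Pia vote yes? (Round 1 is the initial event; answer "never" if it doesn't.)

Round 1 — Nia votes yes (initial).
Round 2 — checking thresholds:
  Pia: 1 of 1 neighbours ≥ 1, votes yes.
Round 3 — no new yes votes; cascade stops.

2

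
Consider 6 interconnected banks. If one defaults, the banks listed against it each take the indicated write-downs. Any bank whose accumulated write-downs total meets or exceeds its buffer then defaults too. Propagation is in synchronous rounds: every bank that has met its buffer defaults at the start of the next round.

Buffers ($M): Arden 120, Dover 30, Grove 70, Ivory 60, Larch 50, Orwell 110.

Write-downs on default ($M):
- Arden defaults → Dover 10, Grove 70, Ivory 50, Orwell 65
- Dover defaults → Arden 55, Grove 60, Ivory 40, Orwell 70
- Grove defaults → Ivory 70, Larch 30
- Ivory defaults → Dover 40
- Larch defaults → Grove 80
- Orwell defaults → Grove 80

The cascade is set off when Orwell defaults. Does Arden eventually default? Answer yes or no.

Round 1 — Orwell defaults (initial).
  Grove: +80 → 80 ≥ 70
Round 2 — Grove defaults.
  Ivory: +70 → 70 ≥ 60
  Larch: +30 → 30 < 50
Round 3 — Ivory defaults.
  Dover: +40 → 40 ≥ 30
Round 4 — Dover defaults.
  Arden: +55 → 55 < 120
No further defaults.

no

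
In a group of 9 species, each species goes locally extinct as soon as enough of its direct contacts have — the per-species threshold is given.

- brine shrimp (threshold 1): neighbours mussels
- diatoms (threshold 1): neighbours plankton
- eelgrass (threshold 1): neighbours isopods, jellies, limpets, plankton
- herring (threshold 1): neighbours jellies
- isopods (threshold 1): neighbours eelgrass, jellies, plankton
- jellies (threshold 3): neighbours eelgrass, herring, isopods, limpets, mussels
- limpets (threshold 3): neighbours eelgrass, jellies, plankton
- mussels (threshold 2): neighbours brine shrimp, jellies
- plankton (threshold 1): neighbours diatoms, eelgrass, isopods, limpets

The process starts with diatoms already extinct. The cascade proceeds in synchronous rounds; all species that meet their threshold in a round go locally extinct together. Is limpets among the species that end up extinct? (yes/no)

no

Round 1 — diatoms goes locally extinct (initial).
Round 2 — checking thresholds:
  plankton: 1 of 4 neighbours ≥ 1, goes locally extinct.
Round 3 — checking thresholds:
  eelgrass: 1 of 4 neighbours ≥ 1, goes locally extinct.
  isopods: 1 of 3 neighbours ≥ 1, goes locally extinct.
  limpets: 1 of 3 neighbours < 3, below threshold.
Round 4 — no new extinctions; cascade stops.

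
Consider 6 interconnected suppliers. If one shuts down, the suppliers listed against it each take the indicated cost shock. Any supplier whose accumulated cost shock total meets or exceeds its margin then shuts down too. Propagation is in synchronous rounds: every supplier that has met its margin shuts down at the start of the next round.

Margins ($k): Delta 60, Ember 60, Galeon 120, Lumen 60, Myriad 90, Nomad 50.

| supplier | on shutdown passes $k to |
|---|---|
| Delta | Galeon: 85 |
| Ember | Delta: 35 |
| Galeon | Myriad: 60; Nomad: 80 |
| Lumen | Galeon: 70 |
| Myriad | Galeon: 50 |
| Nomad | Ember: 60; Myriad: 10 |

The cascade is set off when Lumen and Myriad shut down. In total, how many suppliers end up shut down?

5

Round 1 — Lumen, Myriad shut down (initial).
  Galeon: +70+50 → 120 ≥ 120
Round 2 — Galeon shuts down.
  Nomad: +80 → 80 ≥ 50
Round 3 — Nomad shuts down.
  Ember: +60 → 60 ≥ 60
Round 4 — Ember shuts down.
  Delta: +35 → 35 < 60
No further shutdowns.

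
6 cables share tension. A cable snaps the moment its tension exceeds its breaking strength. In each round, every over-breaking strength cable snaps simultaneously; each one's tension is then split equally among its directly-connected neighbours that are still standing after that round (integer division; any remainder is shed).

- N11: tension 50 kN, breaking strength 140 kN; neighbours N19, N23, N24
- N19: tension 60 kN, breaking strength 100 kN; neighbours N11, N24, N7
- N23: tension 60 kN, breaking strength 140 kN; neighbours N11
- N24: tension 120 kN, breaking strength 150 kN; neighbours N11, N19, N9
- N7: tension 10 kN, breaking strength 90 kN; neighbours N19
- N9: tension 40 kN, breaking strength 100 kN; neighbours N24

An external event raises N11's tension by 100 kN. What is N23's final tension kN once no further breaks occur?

Round 1 — N11 at 150 > 140. N11 snaps.
  N11 sheds 150 kN to N19, N23, N24: 50 each.
    N19: 60+50 = 110 > 100
    N23: 60+50 = 110 ≤ 140
    N24: 120+50 = 170 > 150
Round 2 — N19, N24 snap.
  N19 sheds 110 kN to N7: 110 each.
    N7: 10+110 = 120 > 90
  N24 sheds 170 kN to N9: 170 each.
    N9: 40+170 = 210 > 100
Round 3 — N7, N9 snap.
  N7 sheds 120 kN: no online neighbours, lost.
  N9 sheds 210 kN: no online neighbours, lost.
No further breaks.

110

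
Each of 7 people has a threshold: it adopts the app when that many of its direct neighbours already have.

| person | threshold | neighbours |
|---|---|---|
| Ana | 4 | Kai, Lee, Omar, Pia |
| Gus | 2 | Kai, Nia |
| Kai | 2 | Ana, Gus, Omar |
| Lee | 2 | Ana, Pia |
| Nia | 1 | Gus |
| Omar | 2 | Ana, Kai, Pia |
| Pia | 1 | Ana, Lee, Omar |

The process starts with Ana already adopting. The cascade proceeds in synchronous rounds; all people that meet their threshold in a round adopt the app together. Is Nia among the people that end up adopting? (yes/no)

Round 1 — Ana adopts the app (initial).
Round 2 — checking thresholds:
  Kai: 1 of 3 neighbours < 2, holds.
  Lee: 1 of 2 neighbours < 2, holds.
  Omar: 1 of 3 neighbours < 2, holds.
  Pia: 1 of 3 neighbours ≥ 1, adopts the app.
Round 3 — checking thresholds:
  Kai: 1 of 3 neighbours < 2, holds.
  Lee: 2 of 2 neighbours ≥ 2, adopts the app.
  Omar: 2 of 3 neighbours ≥ 2, adopts the app.
Round 4 — checking thresholds:
  Kai: 2 of 3 neighbours ≥ 2, adopts the app.
Round 5 — no new adoptions; cascade stops.

no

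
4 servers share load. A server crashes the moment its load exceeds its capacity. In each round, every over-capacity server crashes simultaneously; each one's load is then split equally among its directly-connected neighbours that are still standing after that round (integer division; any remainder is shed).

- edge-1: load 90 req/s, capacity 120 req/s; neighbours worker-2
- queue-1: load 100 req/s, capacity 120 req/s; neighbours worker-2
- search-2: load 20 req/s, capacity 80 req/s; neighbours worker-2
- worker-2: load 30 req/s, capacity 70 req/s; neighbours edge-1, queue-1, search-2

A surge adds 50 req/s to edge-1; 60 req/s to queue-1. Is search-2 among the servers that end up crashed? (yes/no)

yes

Round 1 — edge-1 at 140 > 120; queue-1 at 160 > 120. edge-1, queue-1 crash.
  edge-1 sheds 140 req/s to worker-2: 140 each.
    worker-2: 30+140 = 170 > 70
  queue-1 sheds 160 req/s to worker-2: 160 each.
    worker-2: 170+160 = 330 > 70
Round 2 — worker-2 crashes.
  worker-2 sheds 330 req/s to search-2: 330 each.
    search-2: 20+330 = 350 > 80
Round 3 — search-2 crashes.
  search-2 sheds 350 req/s: no online neighbours, lost.
No further crashes.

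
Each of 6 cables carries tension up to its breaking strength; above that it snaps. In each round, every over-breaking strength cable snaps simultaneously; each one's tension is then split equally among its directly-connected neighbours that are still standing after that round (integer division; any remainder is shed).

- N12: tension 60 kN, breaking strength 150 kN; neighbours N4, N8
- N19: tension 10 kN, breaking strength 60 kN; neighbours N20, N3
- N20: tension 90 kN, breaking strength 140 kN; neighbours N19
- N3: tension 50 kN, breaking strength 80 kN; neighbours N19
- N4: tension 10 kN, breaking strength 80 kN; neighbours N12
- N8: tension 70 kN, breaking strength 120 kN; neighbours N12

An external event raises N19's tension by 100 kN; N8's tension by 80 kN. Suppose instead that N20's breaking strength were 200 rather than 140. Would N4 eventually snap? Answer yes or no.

yes

With N20's breaking strength at 200:
Round 1 — N19 at 110 > 60; N8 at 150 > 120. N19, N8 snap.
  N19 sheds 110 kN to N20, N3: 55 each.
    N20: 90+55 = 145 ≤ 200
    N3: 50+55 = 105 > 80
  N8 sheds 150 kN to N12: 150 each.
    N12: 60+150 = 210 > 150
Round 2 — N12, N3 snap.
  N12 sheds 210 kN to N4: 210 each.
    N4: 10+210 = 220 > 80
  N3 sheds 105 kN: no online neighbours, lost.
Round 3 — N4 snaps.
  N4 sheds 220 kN: no online neighbours, lost.
No further breaks.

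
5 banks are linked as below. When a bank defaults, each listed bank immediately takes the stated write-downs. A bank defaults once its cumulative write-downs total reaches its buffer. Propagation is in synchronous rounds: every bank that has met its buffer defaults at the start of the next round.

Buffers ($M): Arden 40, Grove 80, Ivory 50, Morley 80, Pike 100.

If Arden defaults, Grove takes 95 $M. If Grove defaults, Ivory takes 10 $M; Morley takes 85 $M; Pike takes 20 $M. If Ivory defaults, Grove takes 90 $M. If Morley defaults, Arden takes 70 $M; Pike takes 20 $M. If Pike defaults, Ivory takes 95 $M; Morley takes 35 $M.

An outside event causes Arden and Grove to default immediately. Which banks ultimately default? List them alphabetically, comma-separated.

Round 1 — Arden, Grove default (initial).
  Ivory: +10 → 10 < 50
  Morley: +85 → 85 ≥ 80
  Pike: +20 → 20 < 100
Round 2 — Morley defaults.
  Pike: +20 → 40 < 100
No further defaults.

Arden, Grove, Morley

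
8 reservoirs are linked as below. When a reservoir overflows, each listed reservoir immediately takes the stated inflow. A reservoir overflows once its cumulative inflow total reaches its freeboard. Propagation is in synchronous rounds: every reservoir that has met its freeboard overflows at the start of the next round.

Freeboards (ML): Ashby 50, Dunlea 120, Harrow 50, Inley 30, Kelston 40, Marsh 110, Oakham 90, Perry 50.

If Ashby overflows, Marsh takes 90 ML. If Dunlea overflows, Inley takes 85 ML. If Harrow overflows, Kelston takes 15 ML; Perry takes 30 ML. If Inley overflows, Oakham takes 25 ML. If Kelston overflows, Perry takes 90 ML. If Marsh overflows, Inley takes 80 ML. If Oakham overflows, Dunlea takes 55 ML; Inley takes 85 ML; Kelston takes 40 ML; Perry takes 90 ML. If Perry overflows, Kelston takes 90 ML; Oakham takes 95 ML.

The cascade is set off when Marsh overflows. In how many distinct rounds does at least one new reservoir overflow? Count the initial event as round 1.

2

Round 1 — Marsh overflows (initial).
  Inley: +80 → 80 ≥ 30
Round 2 — Inley overflows.
  Oakham: +25 → 25 < 90
No further overflows.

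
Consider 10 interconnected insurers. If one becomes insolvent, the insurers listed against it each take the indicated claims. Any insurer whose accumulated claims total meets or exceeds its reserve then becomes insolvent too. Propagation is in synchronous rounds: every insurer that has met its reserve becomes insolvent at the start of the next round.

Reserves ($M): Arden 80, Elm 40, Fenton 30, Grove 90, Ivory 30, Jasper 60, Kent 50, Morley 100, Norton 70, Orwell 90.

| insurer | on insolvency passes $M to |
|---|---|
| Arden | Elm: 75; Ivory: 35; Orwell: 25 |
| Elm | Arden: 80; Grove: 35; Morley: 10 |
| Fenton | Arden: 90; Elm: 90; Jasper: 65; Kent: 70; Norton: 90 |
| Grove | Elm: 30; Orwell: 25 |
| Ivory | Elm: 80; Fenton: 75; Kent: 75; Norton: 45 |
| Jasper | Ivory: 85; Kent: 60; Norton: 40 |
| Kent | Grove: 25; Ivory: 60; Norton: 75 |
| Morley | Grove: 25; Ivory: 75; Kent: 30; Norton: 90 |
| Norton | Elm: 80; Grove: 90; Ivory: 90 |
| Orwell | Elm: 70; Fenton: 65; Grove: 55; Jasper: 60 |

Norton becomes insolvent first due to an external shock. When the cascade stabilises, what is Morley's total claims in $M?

10

Round 1 — Norton becomes insolvent (initial).
  Elm: +80 → 80 ≥ 40
  Grove: +90 → 90 ≥ 90
  Ivory: +90 → 90 ≥ 30
Round 2 — Elm, Grove, Ivory become insolvent.
  Arden: +80 → 80 ≥ 80
  Fenton: +75 → 75 ≥ 30
  Kent: +75 → 75 ≥ 50
  Morley: +10 → 10 < 100
  Orwell: +25 → 25 < 90
Round 3 — Arden, Fenton, Kent become insolvent.
  Jasper: +65 → 65 ≥ 60
  Orwell: +25 → 50 < 90
Round 4 — Jasper becomes insolvent.
No further insolvencies.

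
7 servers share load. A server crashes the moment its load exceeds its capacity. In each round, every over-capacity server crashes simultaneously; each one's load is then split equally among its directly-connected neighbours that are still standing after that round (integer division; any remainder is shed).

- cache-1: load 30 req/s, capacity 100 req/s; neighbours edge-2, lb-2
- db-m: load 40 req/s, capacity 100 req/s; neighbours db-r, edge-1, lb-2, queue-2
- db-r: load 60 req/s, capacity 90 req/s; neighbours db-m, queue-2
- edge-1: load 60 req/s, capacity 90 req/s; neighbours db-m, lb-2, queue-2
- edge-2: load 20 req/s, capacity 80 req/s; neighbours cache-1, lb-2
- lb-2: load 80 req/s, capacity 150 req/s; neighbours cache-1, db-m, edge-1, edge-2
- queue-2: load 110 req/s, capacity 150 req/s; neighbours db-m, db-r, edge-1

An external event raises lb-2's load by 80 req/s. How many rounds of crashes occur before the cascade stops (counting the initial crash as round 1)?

Round 1 — lb-2 at 160 > 150. lb-2 crashes.
  lb-2 sheds 160 req/s to cache-1, db-m, edge-1, edge-2: 40 each.
    cache-1: 30+40 = 70 ≤ 100
    db-m: 40+40 = 80 ≤ 100
    edge-1: 60+40 = 100 > 90
    edge-2: 20+40 = 60 ≤ 80
Round 2 — edge-1 crashes.
  edge-1 sheds 100 req/s to db-m, queue-2: 50 each.
    db-m: 80+50 = 130 > 100
    queue-2: 110+50 = 160 > 150
Round 3 — db-m, queue-2 crash.
  db-m sheds 130 req/s to db-r: 130 each.
    db-r: 60+130 = 190 > 90
  queue-2 sheds 160 req/s to db-r: 160 each.
    db-r: 190+160 = 350 > 90
Round 4 — db-r crashes.
  db-r sheds 350 req/s: no online neighbours, lost.
No further crashes.

4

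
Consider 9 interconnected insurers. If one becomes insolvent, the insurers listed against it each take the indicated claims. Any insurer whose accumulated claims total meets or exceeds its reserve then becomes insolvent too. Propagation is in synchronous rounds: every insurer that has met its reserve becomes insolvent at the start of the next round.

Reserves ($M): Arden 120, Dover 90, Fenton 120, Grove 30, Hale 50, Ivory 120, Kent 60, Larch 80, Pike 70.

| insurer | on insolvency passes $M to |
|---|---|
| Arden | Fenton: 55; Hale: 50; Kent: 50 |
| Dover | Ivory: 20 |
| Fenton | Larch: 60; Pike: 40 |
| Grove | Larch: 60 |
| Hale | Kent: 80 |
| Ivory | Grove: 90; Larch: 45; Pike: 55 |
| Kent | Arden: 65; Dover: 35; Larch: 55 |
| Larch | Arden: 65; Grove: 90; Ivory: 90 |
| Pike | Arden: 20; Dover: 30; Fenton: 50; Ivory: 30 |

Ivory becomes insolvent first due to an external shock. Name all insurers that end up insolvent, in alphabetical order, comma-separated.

Grove, Ivory, Larch

Round 1 — Ivory becomes insolvent (initial).
  Grove: +90 → 90 ≥ 30
  Larch: +45 → 45 < 80
  Pike: +55 → 55 < 70
Round 2 — Grove becomes insolvent.
  Larch: +60 → 105 ≥ 80
Round 3 — Larch becomes insolvent.
  Arden: +65 → 65 < 120
No further insolvencies.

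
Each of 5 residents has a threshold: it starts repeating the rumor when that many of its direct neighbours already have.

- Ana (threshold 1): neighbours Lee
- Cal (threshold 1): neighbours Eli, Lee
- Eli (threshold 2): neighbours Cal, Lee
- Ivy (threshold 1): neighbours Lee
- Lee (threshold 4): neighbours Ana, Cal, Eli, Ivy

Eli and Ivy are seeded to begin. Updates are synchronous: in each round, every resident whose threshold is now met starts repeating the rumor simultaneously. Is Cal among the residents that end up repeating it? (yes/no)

Round 1 — Eli, Ivy start repeating the rumor (initial).
Round 2 — checking thresholds:
  Cal: 1 of 2 neighbours ≥ 1, starts repeating the rumor.
  Lee: 2 of 4 neighbours < 4, holds.
Round 3 — no new spreads; cascade stops.

yes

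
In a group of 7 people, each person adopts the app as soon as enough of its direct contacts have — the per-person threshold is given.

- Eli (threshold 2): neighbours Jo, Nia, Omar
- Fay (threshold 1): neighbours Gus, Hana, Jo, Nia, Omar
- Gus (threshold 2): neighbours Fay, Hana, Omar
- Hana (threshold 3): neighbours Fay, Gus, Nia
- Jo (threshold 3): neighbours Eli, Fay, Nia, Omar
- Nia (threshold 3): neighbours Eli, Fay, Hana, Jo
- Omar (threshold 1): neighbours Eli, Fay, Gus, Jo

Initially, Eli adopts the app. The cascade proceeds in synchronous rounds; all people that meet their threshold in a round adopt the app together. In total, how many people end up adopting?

7

Round 1 — Eli adopts the app (initial).
Round 2 — checking thresholds:
  Jo: 1 of 4 neighbours < 3, below threshold.
  Nia: 1 of 4 neighbours < 3, below threshold.
  Omar: 1 of 4 neighbours ≥ 1, adopts the app.
Round 3 — checking thresholds:
  Fay: 1 of 5 neighbours ≥ 1, adopts the app.
  Gus: 1 of 3 neighbours < 2, below threshold.
  Jo: 2 of 4 neighbours < 3, below threshold.
  Nia: 1 of 4 neighbours < 3, below threshold.
Round 4 — checking thresholds:
  Gus: 2 of 3 neighbours ≥ 2, adopts the app.
  Hana: 1 of 3 neighbours < 3, below threshold.
  Jo: 3 of 4 neighbours ≥ 3, adopts the app.
  Nia: 2 of 4 neighbours < 3, below threshold.
Round 5 — checking thresholds:
  Hana: 2 of 3 neighbours < 3, below threshold.
  Nia: 3 of 4 neighbours ≥ 3, adopts the app.
Round 6 — checking thresholds:
  Hana: 3 of 3 neighbours ≥ 3, adopts the app.
Round 7 — no new adoptions; cascade stops.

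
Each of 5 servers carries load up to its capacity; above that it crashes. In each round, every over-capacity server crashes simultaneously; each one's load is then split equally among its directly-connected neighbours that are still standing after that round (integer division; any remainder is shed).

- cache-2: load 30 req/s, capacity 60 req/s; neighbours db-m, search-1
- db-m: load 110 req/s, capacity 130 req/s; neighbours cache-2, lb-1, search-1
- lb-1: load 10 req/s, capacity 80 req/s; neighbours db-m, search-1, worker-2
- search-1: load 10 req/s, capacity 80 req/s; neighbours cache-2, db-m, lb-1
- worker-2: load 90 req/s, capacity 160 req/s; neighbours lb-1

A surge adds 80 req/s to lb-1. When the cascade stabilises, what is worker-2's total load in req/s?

Round 1 — lb-1 at 90 > 80. lb-1 crashes.
  lb-1 sheds 90 req/s to db-m, search-1, worker-2: 30 each.
    db-m: 110+30 = 140 > 130
    search-1: 10+30 = 40 ≤ 80
    worker-2: 90+30 = 120 ≤ 160
Round 2 — db-m crashes.
  db-m sheds 140 req/s to cache-2, search-1: 70 each.
    cache-2: 30+70 = 100 > 60
    search-1: 40+70 = 110 > 80
Round 3 — cache-2, search-1 crash.
  cache-2 sheds 100 req/s: no online neighbours, lost.
  search-1 sheds 110 req/s: no online neighbours, lost.
No further crashes.

120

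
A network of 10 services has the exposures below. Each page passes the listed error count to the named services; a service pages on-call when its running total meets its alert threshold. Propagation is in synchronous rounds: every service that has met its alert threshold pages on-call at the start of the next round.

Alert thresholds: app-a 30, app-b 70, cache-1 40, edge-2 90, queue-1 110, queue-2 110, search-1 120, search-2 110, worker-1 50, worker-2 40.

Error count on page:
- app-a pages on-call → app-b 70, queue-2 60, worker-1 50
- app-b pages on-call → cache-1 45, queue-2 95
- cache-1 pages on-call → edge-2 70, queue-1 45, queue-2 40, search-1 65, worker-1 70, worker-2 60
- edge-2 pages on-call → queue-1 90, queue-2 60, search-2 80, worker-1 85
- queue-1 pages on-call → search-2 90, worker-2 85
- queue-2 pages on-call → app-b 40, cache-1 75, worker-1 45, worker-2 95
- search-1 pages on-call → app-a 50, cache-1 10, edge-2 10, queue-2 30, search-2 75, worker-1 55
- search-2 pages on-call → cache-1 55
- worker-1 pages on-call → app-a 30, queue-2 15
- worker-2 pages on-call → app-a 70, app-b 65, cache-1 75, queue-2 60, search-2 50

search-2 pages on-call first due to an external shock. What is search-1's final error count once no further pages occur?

Round 1 — search-2 pages on-call (initial).
  cache-1: +55 → 55 ≥ 40
Round 2 — cache-1 pages on-call.
  edge-2: +70 → 70 < 90
  queue-1: +45 → 45 < 110
  queue-2: +40 → 40 < 110
  search-1: +65 → 65 < 120
  worker-1: +70 → 70 ≥ 50
  worker-2: +60 → 60 ≥ 40
Round 3 — worker-1, worker-2 page on-call.
  app-a: +30+70 → 100 ≥ 30
  app-b: +65 → 65 < 70
  queue-2: +15+60 → 115 ≥ 110
Round 4 — app-a, queue-2 page on-call.
  app-b: +70+40 → 175 ≥ 70
Round 5 — app-b pages on-call.
No further pages.

65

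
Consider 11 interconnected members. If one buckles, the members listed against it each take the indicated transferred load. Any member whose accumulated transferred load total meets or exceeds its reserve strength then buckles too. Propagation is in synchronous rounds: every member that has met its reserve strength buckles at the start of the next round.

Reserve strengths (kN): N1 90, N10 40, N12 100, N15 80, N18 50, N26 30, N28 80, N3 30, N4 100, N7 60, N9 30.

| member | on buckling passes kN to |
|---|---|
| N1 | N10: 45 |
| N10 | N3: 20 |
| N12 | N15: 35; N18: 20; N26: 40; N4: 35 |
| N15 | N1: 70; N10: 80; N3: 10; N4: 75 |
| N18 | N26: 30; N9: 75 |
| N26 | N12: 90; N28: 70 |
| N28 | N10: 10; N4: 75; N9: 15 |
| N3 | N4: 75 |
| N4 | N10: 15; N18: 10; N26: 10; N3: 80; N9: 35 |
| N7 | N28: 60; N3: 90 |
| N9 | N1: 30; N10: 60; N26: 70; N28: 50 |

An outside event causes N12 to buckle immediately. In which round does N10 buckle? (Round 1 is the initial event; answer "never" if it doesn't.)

never

Round 1 — N12 buckles (initial).
  N15: +35 → 35 < 80
  N18: +20 → 20 < 50
  N26: +40 → 40 ≥ 30
  N4: +35 → 35 < 100
Round 2 — N26 buckles.
  N28: +70 → 70 < 80
No further bucklings.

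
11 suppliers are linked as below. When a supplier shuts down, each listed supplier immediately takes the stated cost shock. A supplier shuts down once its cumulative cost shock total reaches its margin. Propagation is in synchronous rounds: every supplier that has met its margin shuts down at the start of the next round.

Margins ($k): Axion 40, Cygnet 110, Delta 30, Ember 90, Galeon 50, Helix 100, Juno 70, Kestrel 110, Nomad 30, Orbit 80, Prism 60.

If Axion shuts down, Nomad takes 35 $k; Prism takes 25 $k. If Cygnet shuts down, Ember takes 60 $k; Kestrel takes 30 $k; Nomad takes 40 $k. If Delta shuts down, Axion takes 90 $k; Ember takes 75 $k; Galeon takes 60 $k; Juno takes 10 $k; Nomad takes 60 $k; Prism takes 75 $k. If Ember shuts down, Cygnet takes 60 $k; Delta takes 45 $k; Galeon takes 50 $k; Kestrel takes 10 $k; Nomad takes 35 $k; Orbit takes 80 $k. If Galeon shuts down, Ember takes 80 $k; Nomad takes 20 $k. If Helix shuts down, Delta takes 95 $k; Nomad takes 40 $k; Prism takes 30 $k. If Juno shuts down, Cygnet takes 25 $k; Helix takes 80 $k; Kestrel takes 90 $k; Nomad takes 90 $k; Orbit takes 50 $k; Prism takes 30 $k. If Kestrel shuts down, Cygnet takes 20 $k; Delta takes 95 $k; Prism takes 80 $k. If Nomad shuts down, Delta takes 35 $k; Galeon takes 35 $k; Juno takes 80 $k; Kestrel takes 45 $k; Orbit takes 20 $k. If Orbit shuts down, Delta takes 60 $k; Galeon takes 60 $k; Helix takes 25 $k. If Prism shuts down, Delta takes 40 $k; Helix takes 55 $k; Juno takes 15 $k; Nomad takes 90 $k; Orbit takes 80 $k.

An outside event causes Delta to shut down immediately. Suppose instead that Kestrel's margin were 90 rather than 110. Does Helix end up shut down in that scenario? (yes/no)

With Kestrel's margin at 90:
Round 1 — Delta shuts down (initial).
  Axion: +90 → 90 ≥ 40
  Ember: +75 → 75 < 90
  Galeon: +60 → 60 ≥ 50
  Juno: +10 → 10 < 70
  Nomad: +60 → 60 ≥ 30
  Prism: +75 → 75 ≥ 60
Round 2 — Axion, Galeon, Nomad, Prism shut down.
  Ember: +80 → 155 ≥ 90
  Helix: +55 → 55 < 100
  Juno: +80+15 → 105 ≥ 70
  Kestrel: +45 → 45 < 90
  Orbit: +20+80 → 100 ≥ 80
Round 3 — Ember, Juno, Orbit shut down.
  Cygnet: +60+25 → 85 < 110
  Helix: +80+25 → 160 ≥ 100
  Kestrel: +10+90 → 145 ≥ 90
Round 4 — Helix, Kestrel shut down.
  Cygnet: +20 → 105 < 110
No further shutdowns.

yes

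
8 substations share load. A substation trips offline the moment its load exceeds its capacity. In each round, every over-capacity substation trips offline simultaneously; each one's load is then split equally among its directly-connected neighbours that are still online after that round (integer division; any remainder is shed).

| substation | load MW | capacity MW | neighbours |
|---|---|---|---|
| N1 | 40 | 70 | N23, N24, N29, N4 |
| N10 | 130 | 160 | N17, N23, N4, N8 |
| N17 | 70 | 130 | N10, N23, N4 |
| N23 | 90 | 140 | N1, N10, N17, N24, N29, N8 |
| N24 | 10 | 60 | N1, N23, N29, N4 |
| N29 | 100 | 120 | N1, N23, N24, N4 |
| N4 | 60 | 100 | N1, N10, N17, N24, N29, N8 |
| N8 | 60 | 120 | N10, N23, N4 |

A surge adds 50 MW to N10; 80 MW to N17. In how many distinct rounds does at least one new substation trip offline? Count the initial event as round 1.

3

Round 1 — N10 at 180 > 160; N17 at 150 > 130. N10, N17 trip offline.
  N10 sheds 180 MW to N23, N4, N8: 60 each.
    N23: 90+60 = 150 > 140
    N4: 60+60 = 120 > 100
    N8: 60+60 = 120 ≤ 120
  N17 sheds 150 MW to N23, N4: 75 each.
    N23: 150+75 = 225 > 140
    N4: 120+75 = 195 > 100
Round 2 — N23, N4 trip offline.
  N23 sheds 225 MW to N1, N24, N29, N8: 56 each (1 lost).
    N1: 40+56 = 96 > 70
    N24: 10+56 = 66 > 60
    N29: 100+56 = 156 > 120
    N8: 120+56 = 176 > 120
  N4 sheds 195 MW to N1, N24, N29, N8: 48 each (3 lost).
    N1: 96+48 = 144 > 70
    N24: 66+48 = 114 > 60
    N29: 156+48 = 204 > 120
    N8: 176+48 = 224 > 120
Round 3 — N1, N24, N29, N8 trip offline.
  N1 sheds 144 MW: no online neighbours, lost.
  N24 sheds 114 MW: no online neighbours, lost.
  N29 sheds 204 MW: no online neighbours, lost.
  N8 sheds 224 MW: no online neighbours, lost.
No further trips.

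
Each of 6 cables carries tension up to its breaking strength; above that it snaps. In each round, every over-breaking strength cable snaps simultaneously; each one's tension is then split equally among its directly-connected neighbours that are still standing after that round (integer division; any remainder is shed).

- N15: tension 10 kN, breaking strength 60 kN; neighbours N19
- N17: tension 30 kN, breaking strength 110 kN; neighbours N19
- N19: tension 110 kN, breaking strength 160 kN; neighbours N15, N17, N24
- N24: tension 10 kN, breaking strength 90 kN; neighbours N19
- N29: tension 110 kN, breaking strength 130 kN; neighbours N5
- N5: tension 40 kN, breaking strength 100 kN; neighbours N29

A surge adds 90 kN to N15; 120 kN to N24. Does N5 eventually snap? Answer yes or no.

Round 1 — N15 at 100 > 60; N24 at 130 > 90. N15, N24 snap.
  N15 sheds 100 kN to N19: 100 each.
    N19: 110+100 = 210 > 160
  N24 sheds 130 kN to N19: 130 each.
    N19: 210+130 = 340 > 160
Round 2 — N19 snaps.
  N19 sheds 340 kN to N17: 340 each.
    N17: 30+340 = 370 > 110
Round 3 — N17 snaps.
  N17 sheds 370 kN: no online neighbours, lost.
No further breaks.

no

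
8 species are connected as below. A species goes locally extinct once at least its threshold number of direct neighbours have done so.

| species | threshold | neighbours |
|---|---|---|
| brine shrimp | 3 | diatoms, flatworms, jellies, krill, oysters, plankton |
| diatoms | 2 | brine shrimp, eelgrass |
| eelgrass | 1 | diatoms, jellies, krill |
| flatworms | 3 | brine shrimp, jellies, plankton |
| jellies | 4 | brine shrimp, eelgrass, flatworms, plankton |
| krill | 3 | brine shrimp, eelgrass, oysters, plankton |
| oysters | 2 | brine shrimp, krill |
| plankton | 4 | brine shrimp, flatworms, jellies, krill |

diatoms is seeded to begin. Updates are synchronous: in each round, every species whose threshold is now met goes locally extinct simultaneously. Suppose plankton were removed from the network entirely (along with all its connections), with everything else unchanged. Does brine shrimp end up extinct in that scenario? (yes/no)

no

With plankton removed:
Round 1 — diatoms goes locally extinct (initial).
Round 2 — checking thresholds:
  brine shrimp: 1 of 5 neighbours < 3, holds.
  eelgrass: 1 of 3 neighbours ≥ 1, goes locally extinct.
Round 3 — no new extinctions; cascade stops.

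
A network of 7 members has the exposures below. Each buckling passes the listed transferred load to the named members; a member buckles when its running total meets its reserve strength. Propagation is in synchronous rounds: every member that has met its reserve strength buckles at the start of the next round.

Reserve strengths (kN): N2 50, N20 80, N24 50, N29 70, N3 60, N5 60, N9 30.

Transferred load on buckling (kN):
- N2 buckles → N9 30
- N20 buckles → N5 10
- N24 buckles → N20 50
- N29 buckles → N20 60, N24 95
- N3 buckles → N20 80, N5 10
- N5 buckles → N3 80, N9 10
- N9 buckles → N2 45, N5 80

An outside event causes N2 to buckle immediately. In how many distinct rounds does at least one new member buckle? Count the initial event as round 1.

Round 1 — N2 buckles (initial).
  N9: +30 → 30 ≥ 30
Round 2 — N9 buckles.
  N5: +80 → 80 ≥ 60
Round 3 — N5 buckles.
  N3: +80 → 80 ≥ 60
Round 4 — N3 buckles.
  N20: +80 → 80 ≥ 80
Round 5 — N20 buckles.
No further bucklings.

5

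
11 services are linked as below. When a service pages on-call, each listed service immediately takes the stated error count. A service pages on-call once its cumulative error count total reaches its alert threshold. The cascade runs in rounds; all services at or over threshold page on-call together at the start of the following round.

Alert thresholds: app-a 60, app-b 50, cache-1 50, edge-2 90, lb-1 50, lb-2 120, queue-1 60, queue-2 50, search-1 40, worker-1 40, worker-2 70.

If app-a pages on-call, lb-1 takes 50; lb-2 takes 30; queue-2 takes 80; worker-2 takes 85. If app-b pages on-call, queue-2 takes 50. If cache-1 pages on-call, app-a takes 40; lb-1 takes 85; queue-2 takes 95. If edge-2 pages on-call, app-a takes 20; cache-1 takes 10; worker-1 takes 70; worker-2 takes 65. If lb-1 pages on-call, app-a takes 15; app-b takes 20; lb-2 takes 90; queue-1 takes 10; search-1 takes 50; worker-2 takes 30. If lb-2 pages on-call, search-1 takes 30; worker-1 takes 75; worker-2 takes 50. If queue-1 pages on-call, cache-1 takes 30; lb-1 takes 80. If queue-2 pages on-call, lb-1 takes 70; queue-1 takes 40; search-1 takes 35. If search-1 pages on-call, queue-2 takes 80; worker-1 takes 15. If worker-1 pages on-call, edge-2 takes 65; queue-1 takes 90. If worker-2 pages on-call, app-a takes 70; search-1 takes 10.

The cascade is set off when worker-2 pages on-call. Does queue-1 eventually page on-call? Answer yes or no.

Round 1 — worker-2 pages on-call (initial).
  app-a: +70 → 70 ≥ 60
  search-1: +10 → 10 < 40
Round 2 — app-a pages on-call.
  lb-1: +50 → 50 ≥ 50
  lb-2: +30 → 30 < 120
  queue-2: +80 → 80 ≥ 50
Round 3 — lb-1, queue-2 page on-call.
  app-b: +20 → 20 < 50
  lb-2: +90 → 120 ≥ 120
  queue-1: +10+40 → 50 < 60
  search-1: +50+35 → 95 ≥ 40
Round 4 — lb-2, search-1 page on-call.
  worker-1: +75+15 → 90 ≥ 40
Round 5 — worker-1 pages on-call.
  edge-2: +65 → 65 < 90
  queue-1: +90 → 140 ≥ 60
Round 6 — queue-1 pages on-call.
  cache-1: +30 → 30 < 50
No further pages.

yes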